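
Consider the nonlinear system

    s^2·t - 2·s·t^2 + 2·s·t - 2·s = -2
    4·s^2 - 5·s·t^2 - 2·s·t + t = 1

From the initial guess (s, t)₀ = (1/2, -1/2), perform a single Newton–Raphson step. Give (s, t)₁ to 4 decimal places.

(0.5932, -0.3898)

At (1/2, -1/2): F = (0.1250, -0.6250).
Jacobian J = [[2·s·t - 2·t^2 + 2·t - 2, s^2 - 4·s·t + 2·s], [8·s - 5·t^2 - 2·t, -10·s·t - 2·s + 1]].
At the point, J = [[-4.0000, 2.2500], [3.7500, 2.5000]] (det J = -18.4375).
Solving J·Δ = −F gives Δ = (0.0932, 0.1102).
Then the next iterate is (s, t)₁ = (0.5932, -0.3898).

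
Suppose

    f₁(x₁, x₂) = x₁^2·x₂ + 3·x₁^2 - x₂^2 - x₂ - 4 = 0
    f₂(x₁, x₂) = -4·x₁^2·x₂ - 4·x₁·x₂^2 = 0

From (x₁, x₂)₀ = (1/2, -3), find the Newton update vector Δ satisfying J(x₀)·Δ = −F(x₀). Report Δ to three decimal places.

(0.248, 1.905)

At (1/2, -3): F = (-10.000, -15.000).
Jacobian J = [[2·x₁·x₂ + 6·x₁, x₁^2 - 2·x₂ - 1], [-8·x₁·x₂ - 4·x₂^2, -4·x₁^2 - 8·x₁·x₂]].
At the point, J = [[0.000, 5.250], [-24.000, 11.000]] (det J = 126.000).
Solving J·Δ = −F gives Δ = (0.248, 1.905).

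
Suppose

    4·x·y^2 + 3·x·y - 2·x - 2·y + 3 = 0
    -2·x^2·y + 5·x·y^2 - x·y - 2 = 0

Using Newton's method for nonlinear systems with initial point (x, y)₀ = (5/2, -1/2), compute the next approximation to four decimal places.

At (5/2, -1/2): F = (-2.2500, 8.6250).
Jacobian J = [[4·y^2 + 3·y - 2, 8·x·y + 3·x - 2], [-4·x·y + 5·y^2 - y, -2·x^2 + 10·x·y - x]].
At the point, J = [[-2.5000, -4.5000], [6.7500, -27.5000]] (det J = 99.1250).
Solving J·Δ = −F gives Δ = (-1.0158, 0.0643).
Then the next iterate is (x, y)₁ = (1.4842, -0.4357).

(1.4842, -0.4357)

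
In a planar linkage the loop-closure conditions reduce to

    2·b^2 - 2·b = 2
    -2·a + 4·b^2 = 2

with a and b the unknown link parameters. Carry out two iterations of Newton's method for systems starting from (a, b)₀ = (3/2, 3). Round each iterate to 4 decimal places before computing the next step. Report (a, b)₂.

At (3/2, 3): F = (10.0000, 31.0000).
Jacobian J = [[0, 4·b - 2], [-2, 8·b]].
At the point, J = [[0.0000, 10.0000], [-2.0000, 24.0000]] (det J = 20.0000).
Solving J·Δ = −F gives Δ = (3.5000, -1.0000).
Then the next iterate is (a, b)₁ = (5.0000, 2.0000).
Round to (5.0000, 2.0000) and repeat: F = (2.0000, 4.0000), J = [[0.0000, 6.0000], [-2.0000, 16.0000]].
Δ = (-0.6667, -0.3333), so (a, b)₂ = (4.3333, 1.6667).

(4.3333, 1.6667)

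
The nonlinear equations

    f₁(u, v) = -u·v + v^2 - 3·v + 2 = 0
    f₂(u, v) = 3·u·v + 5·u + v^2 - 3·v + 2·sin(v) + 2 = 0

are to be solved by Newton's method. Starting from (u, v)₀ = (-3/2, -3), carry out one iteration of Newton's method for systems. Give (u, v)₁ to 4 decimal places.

At (-3/2, -3): F = (15.5000, 25.717760).
Jacobian J = [[-v, -u + 2·v - 3], [3·v + 5, 3·u + 2·v + 2·cos(v) - 3]].
At the point, J = [[3.0000, -7.5000], [-4.0000, -15.479985]] (det J = -76.439955).
Solving J·Δ = −F gives Δ = (-0.6156, 1.8204).
Then the next iterate is (u, v)₁ = (-2.1156, -1.1796).

(-2.1156, -1.1796)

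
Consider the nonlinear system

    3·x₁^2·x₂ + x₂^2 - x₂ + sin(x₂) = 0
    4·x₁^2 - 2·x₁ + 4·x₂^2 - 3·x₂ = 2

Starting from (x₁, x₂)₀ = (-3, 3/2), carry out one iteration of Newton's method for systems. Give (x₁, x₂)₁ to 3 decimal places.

(-1.219, 1.701)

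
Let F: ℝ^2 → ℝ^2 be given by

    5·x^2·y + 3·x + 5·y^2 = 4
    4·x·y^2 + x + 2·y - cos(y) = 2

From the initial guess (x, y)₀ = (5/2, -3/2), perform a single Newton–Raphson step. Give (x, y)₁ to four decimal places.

(1.7748, -1.0628)

At (5/2, -3/2): F = (-32.1250, 19.929263).
Jacobian J = [[10·x·y + 3, 5·x^2 + 10·y], [4·y^2 + 1, 8·x·y + sin(y) + 2]].
At the point, J = [[-34.5000, 16.2500], [10.0000, -28.997495]] (det J = 837.913577).
Solving J·Δ = −F gives Δ = (-0.7252, 0.4372).
Then the next iterate is (x, y)₁ = (1.7748, -1.0628).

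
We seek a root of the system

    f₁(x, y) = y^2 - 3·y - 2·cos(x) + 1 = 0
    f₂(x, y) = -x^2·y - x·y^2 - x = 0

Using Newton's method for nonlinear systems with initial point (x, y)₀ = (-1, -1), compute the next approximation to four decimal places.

At (-1, -1): F = (3.919395, 3.0000).
Jacobian J = [[2·sin(x), 2·y - 3], [-2·x·y - y^2 - 1, -x^2 - 2·x·y]].
At the point, J = [[-1.682942, -5.0000], [-4.0000, -3.0000]] (det J = -14.951174).
Solving J·Δ = −F gives Δ = (0.2168, 0.7109).
Then the next iterate is (x, y)₁ = (-0.7832, -0.2891).

(-0.7832, -0.2891)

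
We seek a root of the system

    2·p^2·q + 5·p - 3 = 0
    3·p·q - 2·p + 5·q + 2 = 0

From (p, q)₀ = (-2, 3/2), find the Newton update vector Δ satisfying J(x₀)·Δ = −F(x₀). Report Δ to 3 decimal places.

At (-2, 3/2): F = (-1.000, 4.500).
Jacobian J = [[4·p·q + 5, 2·p^2], [3·q - 2, 3·p + 5]].
At the point, J = [[-7.000, 8.000], [2.500, -1.000]] (det J = -13.000).
Solving J·Δ = −F gives Δ = (-2.692, -2.231).

(-2.692, -2.231)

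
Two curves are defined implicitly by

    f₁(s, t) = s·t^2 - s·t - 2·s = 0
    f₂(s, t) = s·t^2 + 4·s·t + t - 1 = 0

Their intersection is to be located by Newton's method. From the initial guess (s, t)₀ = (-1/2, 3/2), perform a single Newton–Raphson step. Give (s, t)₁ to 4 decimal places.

(-0.0440, 1.5549)

At (-1/2, 3/2): F = (0.6250, -3.6250).
Jacobian J = [[t^2 - t - 2, 2·s·t - s], [t^2 + 4·t, 2·s·t + 4·s + 1]].
At the point, J = [[-1.2500, -1.0000], [8.2500, -2.5000]] (det J = 11.3750).
Solving J·Δ = −F gives Δ = (0.4560, 0.0549).
Then the next iterate is (s, t)₁ = (-0.0440, 1.5549).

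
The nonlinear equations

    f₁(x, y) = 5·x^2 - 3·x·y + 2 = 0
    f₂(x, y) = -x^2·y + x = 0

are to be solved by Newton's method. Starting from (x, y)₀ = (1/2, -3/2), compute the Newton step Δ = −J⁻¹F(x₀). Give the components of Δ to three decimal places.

(0.045, 3.955)

At (1/2, -3/2): F = (5.500, 0.875).
Jacobian J = [[10·x - 3·y, -3·x], [-2·x·y + 1, -x^2]].
At the point, J = [[9.500, -1.500], [2.500, -0.250]] (det J = 1.375).
Solving J·Δ = −F gives Δ = (0.045, 3.955).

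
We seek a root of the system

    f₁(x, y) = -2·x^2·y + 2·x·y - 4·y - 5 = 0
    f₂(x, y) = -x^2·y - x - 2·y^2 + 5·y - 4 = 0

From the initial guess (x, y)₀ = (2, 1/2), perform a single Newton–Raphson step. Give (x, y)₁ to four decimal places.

(0.1429, 0.0714)

At (2, 1/2): F = (-9.0000, -6.0000).
Jacobian J = [[-4·x·y + 2·y, -2·x^2 + 2·x - 4], [-2·x·y - 1, -x^2 - 4·y + 5]].
At the point, J = [[-3.0000, -8.0000], [-3.0000, -1.0000]] (det J = -21.0000).
Solving J·Δ = −F gives Δ = (-1.8571, -0.4286).
Then the next iterate is (x, y)₁ = (0.1429, 0.0714).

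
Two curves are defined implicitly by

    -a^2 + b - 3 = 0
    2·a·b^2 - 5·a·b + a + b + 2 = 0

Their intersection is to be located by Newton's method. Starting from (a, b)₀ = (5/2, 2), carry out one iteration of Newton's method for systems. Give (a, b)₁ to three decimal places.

At (5/2, 2): F = (-7.250, 1.500).
Jacobian J = [[-2·a, 1], [2·b^2 - 5·b + 1, 4·a·b - 5·a + 1]].
At the point, J = [[-5.000, 1.000], [-1.000, 8.500]] (det J = -41.500).
Solving J·Δ = −F gives Δ = (-1.521, -0.355).
Then the next iterate is (a, b)₁ = (0.979, 1.645).

(0.979, 1.645)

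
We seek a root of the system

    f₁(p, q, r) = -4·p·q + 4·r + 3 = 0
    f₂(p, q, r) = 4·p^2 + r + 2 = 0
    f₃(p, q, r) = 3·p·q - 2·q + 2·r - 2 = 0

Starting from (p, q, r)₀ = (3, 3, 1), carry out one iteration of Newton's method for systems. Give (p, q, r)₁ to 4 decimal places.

(1.3832, 2.1348, 0.8039)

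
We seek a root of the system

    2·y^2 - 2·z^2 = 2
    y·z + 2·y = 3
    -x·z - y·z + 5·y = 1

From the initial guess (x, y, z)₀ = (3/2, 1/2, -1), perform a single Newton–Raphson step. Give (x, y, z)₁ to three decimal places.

At (3/2, 1/2, -1): F = (-3.500, -2.500, 3.500).
Jacobian J = [[0, 4·y, -4·z], [0, z + 2, y], [-z, -z + 5, -x - y]].
At the point, J = [[0.000, 2.000, 4.000], [0.000, 1.000, 0.500], [1.000, 6.000, -2.000]] (det J = -3.000).
Solving J·Δ = −F gives Δ = (-21.000, 2.750, -0.500).
Then the next iterate is (x, y, z)₁ = (-19.500, 3.250, -1.500).

(-19.500, 3.250, -1.500)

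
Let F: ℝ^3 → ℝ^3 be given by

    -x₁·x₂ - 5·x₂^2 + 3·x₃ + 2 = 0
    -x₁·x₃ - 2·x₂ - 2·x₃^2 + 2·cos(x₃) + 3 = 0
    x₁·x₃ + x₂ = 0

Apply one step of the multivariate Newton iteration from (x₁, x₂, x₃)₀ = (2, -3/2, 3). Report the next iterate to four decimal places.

(1.2945, -1.3362, 1.7263)

At (2, -3/2, 3): F = (2.7500, -19.979985, 4.5000).
Jacobian J = [[-x₂, -x₁ - 10·x₂, 3], [-x₃, -2, -x₁ - 4·x₃ - 2·sin(x₃)], [x₃, 1, x₁]].
At the point, J = [[1.5000, 13.0000, 3.0000], [-3.0000, -2.0000, -14.282240], [3.0000, 1.0000, 2.0000]] (det J = -454.584001).
Solving J·Δ = −F gives Δ = (-0.7055, 0.1638, -1.2737).
Then the next iterate is (x₁, x₂, x₃)₁ = (1.2945, -1.3362, 1.7263).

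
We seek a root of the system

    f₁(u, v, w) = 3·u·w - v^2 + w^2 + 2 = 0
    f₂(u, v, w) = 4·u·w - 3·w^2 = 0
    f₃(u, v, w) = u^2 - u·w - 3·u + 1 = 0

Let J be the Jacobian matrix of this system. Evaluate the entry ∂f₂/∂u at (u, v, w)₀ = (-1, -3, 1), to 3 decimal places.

∂f₂/∂u = 4·w.
At (-1, -3, 1) this is 4.000.

4.000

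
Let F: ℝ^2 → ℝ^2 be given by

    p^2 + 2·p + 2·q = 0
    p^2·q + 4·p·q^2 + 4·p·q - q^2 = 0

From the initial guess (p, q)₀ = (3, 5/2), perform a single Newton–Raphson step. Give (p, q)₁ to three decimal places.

(0.485, 2.559)

At (3, 5/2): F = (20.000, 121.250).
Jacobian J = [[2·p + 2, 2], [2·p·q + 4·q^2 + 4·q, p^2 + 8·p·q + 4·p - 2·q]].
At the point, J = [[8.000, 2.000], [50.000, 76.000]] (det J = 508.000).
Solving J·Δ = −F gives Δ = (-2.515, 0.059).
Then the next iterate is (p, q)₁ = (0.485, 2.559).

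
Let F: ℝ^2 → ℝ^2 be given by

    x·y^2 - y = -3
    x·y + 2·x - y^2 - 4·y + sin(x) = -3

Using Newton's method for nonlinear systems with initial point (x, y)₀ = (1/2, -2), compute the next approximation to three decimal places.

At (1/2, -2): F = (7.000, 7.47943).
Jacobian J = [[y^2, 2·x·y - 1], [y + cos(x) + 2, x - 2·y - 4]].
At the point, J = [[4.000, -3.000], [0.87758, 0.500]] (det J = 4.63275).
Solving J·Δ = −F gives Δ = (-5.599, -5.132).
Then the next iterate is (x, y)₁ = (-5.099, -7.132).

(-5.099, -7.132)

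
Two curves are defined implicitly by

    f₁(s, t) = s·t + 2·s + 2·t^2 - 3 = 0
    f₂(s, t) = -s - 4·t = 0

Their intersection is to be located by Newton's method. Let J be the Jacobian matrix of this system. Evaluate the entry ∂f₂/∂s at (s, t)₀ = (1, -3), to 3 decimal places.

-1.000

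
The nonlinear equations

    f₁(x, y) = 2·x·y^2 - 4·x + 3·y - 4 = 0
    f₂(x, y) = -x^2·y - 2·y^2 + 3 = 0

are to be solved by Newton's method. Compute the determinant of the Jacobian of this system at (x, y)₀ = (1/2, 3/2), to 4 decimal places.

J = [[2·y^2 - 4, 4·x·y + 3], [-2·x·y, -x^2 - 4·y]].
At the point, J = [[0.5000, 6.0000], [-1.5000, -6.2500]].
det J = 5.8750.

5.8750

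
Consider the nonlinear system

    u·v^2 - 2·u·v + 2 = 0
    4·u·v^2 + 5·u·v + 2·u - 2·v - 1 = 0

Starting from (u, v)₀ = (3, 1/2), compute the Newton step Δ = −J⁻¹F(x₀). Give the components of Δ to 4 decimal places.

At (3, 1/2): F = (-0.2500, 14.5000).
Jacobian J = [[v^2 - 2·v, 2·u·v - 2·u], [4·v^2 + 5·v + 2, 8·u·v + 5·u - 2]].
At the point, J = [[-0.7500, -3.0000], [5.5000, 25.0000]] (det J = -2.2500).
Solving J·Δ = −F gives Δ = (16.5556, -4.2222).

(16.5556, -4.2222)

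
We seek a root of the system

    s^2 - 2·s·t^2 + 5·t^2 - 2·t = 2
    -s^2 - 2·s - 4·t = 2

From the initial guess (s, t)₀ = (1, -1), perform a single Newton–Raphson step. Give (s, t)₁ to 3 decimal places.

(0.250, -0.500)

At (1, -1): F = (4.000, -1.000).
Jacobian J = [[2·s - 2·t^2, -4·s·t + 10·t - 2], [-2·s - 2, -4]].
At the point, J = [[0.000, -8.000], [-4.000, -4.000]] (det J = -32.000).
Solving J·Δ = −F gives Δ = (-0.750, 0.500).
Then the next iterate is (s, t)₁ = (0.250, -0.500).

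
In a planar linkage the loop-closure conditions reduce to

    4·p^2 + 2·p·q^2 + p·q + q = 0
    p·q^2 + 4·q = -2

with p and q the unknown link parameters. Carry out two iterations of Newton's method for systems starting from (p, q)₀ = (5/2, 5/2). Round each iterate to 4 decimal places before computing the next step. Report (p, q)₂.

At (5/2, 5/2): F = (65.0000, 27.6250).
Jacobian J = [[8·p + 2·q^2 + q, 4·p·q + p + 1], [q^2, 2·p·q + 4]].
At the point, J = [[35.0000, 28.5000], [6.2500, 16.5000]] (det J = 399.3750).
Solving J·Δ = −F gives Δ = (-0.7141, -1.4038).
Then the next iterate is (p, q)₁ = (1.7859, 1.0962).
Round to (1.7859, 1.0962) and repeat: F = (20.103728, 8.530835), J = [[17.786709, 10.616714], [1.201654, 7.915407]].
Δ = (-0.5355, -0.9965), so (p, q)₂ = (1.2504, 0.0997).

(1.2504, 0.0997)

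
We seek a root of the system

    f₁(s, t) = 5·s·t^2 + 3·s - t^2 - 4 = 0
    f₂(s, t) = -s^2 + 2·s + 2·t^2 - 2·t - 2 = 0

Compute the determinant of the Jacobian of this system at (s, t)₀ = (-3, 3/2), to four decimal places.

J = [[5·t^2 + 3, 10·s·t - 2·t], [-2·s + 2, 4·t - 2]].
At the point, J = [[14.2500, -48.0000], [8.0000, 4.0000]].
det J = 441.0000.

441.0000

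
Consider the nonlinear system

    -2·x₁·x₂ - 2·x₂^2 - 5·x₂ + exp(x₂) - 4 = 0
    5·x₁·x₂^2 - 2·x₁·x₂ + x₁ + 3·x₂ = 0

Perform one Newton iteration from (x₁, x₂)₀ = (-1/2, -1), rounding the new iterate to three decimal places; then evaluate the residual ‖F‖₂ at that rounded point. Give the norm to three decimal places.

0.605

At (-1/2, -1): F = (-1.63212, -7.000).
Jacobian J = [[-2·x₂, -2·x₁ - 4·x₂ + exp(x₂) - 5], [5·x₂^2 - 2·x₂ + 1, 10·x₁·x₂ - 2·x₁ + 3]].
At the point, J = [[2.000, 0.36788], [8.000, 9.000]] (det J = 15.05696).
Solving J·Δ = −F gives Δ = (0.805, 0.063).
Then the next iterate is (x₁, x₂)₁ = (0.305, -0.937).
Re-evaluating at (0.305, -0.937): F = (-0.10757, -0.59553), so ‖F‖₂ = 0.605.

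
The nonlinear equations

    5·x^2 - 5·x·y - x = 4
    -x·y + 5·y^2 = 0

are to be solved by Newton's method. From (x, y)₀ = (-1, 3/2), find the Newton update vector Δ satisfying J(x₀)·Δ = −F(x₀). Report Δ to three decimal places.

At (-1, 3/2): F = (9.500, 12.750).
Jacobian J = [[10·x - 5·y - 1, -5·x], [-y, -x + 10·y]].
At the point, J = [[-18.500, 5.000], [-1.500, 16.000]] (det J = -288.500).
Solving J·Δ = −F gives Δ = (0.306, -0.768).

(0.306, -0.768)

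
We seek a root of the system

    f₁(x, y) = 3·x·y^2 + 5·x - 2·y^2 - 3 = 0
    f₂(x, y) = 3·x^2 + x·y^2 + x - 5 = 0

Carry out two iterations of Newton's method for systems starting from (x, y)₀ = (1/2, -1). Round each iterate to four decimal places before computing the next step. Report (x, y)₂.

At (1/2, -1): F = (-1.0000, -3.2500).
Jacobian J = [[3·y^2 + 5, 6·x·y - 4·y], [6·x + y^2 + 1, 2·x·y]].
At the point, J = [[8.0000, 1.0000], [5.0000, -1.0000]] (det J = -13.0000).
Solving J·Δ = −F gives Δ = (0.3269, -1.6154).
Then the next iterate is (x, y)₁ = (0.8269, -2.6154).
Round to (0.8269, -2.6154) and repeat: F = (4.422640, 3.534449), J = [[25.520951, -2.514446], [12.801717, -4.325349]].
Δ = (-0.1310, 0.4295), so (x, y)₂ = (0.6959, -2.1859).

(0.6959, -2.1859)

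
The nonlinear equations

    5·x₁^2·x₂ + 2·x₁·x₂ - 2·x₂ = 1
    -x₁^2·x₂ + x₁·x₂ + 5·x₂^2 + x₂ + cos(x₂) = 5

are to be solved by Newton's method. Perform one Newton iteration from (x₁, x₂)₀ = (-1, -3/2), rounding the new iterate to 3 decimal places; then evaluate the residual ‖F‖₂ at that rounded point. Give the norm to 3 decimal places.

1.559

At (-1, -3/2): F = (-2.500, 7.82074).
Jacobian J = [[10·x₁·x₂ + 2·x₂, 5·x₁^2 + 2·x₁ - 2], [-2·x₁·x₂ + x₂, -x₁^2 + x₁ + 10·x₂ - sin(x₂) + 1]].
At the point, J = [[12.000, 1.000], [-4.500, -15.00251]] (det J = -175.53006).
Solving J·Δ = −F gives Δ = (0.169, 0.471).
Then the next iterate is (x₁, x₂)₁ = (-0.831, -1.029).
Re-evaluating at (-0.831, -1.029): F = (-0.78474, 1.34657), so ‖F‖₂ = 1.559.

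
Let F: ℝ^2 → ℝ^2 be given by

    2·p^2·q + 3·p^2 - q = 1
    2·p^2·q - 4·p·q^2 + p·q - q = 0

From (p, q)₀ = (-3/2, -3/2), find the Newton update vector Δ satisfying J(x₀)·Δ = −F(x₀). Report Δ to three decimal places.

(8.524, -0.143)

At (-3/2, -3/2): F = (0.500, 10.500).
Jacobian J = [[4·p·q + 6·p, 2·p^2 - 1], [4·p·q - 4·q^2 + q, 2·p^2 - 8·p·q + p - 1]].
At the point, J = [[0.000, 3.500], [-1.500, -16.000]] (det J = 5.250).
Solving J·Δ = −F gives Δ = (8.524, -0.143).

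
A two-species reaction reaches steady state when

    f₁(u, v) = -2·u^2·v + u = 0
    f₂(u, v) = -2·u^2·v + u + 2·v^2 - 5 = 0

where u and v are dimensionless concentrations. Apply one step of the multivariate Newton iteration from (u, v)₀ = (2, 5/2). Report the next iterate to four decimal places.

At (2, 5/2): F = (-18.0000, -10.5000).
Jacobian J = [[-4·u·v + 1, -2·u^2], [-4·u·v + 1, -2·u^2 + 4·v]].
At the point, J = [[-19.0000, -8.0000], [-19.0000, 2.0000]] (det J = -190.0000).
Solving J·Δ = −F gives Δ = (-0.6316, -0.7500).
Then the next iterate is (u, v)₁ = (1.3684, 1.7500).

(1.3684, 1.7500)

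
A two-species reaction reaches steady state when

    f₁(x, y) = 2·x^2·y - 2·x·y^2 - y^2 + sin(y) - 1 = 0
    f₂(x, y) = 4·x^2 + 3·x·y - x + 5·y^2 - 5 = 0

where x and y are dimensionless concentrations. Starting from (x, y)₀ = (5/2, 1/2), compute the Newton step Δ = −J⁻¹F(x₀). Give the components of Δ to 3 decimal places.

(-1.191, 0.153)

At (5/2, 1/2): F = (4.22943, 22.500).
Jacobian J = [[4·x·y - 2·y^2, 2·x^2 - 4·x·y - 2·y + cos(y)], [8·x + 3·y - 1, 3·x + 10·y]].
At the point, J = [[4.500, 7.37758], [20.500, 12.500]] (det J = -94.99044).
Solving J·Δ = −F gives Δ = (-1.191, 0.153).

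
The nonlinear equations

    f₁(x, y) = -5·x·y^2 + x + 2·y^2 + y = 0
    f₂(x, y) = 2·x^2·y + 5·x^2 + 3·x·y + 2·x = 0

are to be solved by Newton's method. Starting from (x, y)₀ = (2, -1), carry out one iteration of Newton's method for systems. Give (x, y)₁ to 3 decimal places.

(0.897, -0.848)

At (2, -1): F = (-7.000, 10.000).
Jacobian J = [[-5·y^2 + 1, -10·x·y + 4·y + 1], [4·x·y + 10·x + 3·y + 2, 2·x^2 + 3·x]].
At the point, J = [[-4.000, 17.000], [11.000, 14.000]] (det J = -243.000).
Solving J·Δ = −F gives Δ = (-1.103, 0.152).
Then the next iterate is (x, y)₁ = (0.897, -0.848).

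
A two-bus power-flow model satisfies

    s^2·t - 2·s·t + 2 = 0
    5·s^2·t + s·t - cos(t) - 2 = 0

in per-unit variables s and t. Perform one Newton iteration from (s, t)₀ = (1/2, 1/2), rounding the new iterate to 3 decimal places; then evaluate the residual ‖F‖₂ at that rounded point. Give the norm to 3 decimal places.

At (1/2, 1/2): F = (1.625, -2.00258).
Jacobian J = [[2·s·t - 2·t, s^2 - 2·s], [10·s·t + t, 5·s^2 + s + sin(t)]].
At the point, J = [[-0.500, -0.750], [3.000, 2.22943]] (det J = 1.13529).
Solving J·Δ = −F gives Δ = (-1.868, 3.412).
Then the next iterate is (s, t)₁ = (-1.368, 3.912).
Re-evaluating at (-1.368, 3.912): F = (20.02424, 29.97106), so ‖F‖₂ = 36.045.

36.045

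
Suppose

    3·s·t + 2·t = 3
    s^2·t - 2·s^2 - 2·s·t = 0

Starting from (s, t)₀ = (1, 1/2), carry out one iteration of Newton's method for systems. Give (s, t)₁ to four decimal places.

At (1, 1/2): F = (-0.5000, -2.5000).
Jacobian J = [[3·t, 3·s + 2], [2·s·t - 4·s - 2·t, s^2 - 2·s]].
At the point, J = [[1.5000, 5.0000], [-4.0000, -1.0000]] (det J = 18.5000).
Solving J·Δ = −F gives Δ = (-0.7027, 0.3108).
Then the next iterate is (s, t)₁ = (0.2973, 0.8108).

(0.2973, 0.8108)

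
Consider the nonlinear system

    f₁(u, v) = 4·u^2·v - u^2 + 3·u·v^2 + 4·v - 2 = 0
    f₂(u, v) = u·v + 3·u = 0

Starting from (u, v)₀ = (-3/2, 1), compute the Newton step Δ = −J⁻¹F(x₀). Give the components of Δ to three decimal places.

(2.518, 2.714)

At (-3/2, 1): F = (4.250, -6.000).
Jacobian J = [[8·u·v - 2·u + 3·v^2, 4·u^2 + 6·u·v + 4], [v + 3, u]].
At the point, J = [[-6.000, 4.000], [4.000, -1.500]] (det J = -7.000).
Solving J·Δ = −F gives Δ = (2.518, 2.714).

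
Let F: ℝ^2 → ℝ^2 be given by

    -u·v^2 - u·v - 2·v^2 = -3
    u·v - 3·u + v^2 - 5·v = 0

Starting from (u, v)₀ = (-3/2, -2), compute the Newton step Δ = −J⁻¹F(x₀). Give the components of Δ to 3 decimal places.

At (-3/2, -2): F = (-2.000, 21.500).
Jacobian J = [[-v^2 - v, -2·u·v - u - 4·v], [v - 3, u + 2·v - 5]].
At the point, J = [[-2.000, 3.500], [-5.000, -10.500]] (det J = 38.500).
Solving J·Δ = −F gives Δ = (1.409, 1.377).

(1.409, 1.377)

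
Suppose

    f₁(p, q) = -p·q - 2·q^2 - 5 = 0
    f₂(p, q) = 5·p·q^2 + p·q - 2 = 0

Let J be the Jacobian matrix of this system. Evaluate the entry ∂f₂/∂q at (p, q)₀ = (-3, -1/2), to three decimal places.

12.000

∂f₂/∂q = 10·p·q + p.
At (-3, -1/2) this is 12.000.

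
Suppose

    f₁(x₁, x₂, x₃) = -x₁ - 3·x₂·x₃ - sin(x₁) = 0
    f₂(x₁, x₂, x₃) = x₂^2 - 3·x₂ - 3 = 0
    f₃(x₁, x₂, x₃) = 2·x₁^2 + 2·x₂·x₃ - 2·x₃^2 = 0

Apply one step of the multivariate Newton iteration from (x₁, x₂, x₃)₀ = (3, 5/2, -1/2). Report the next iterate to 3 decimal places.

(1.631, 4.625, 0.008)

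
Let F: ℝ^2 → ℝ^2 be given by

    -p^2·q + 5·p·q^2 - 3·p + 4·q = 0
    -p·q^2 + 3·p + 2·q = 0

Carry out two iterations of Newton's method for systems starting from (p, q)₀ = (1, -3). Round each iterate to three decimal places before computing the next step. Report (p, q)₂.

(1.161, -1.096)

At (1, -3): F = (33.000, -12.000).
Jacobian J = [[-2·p·q + 5·q^2 - 3, -p^2 + 10·p·q + 4], [-q^2 + 3, -2·p·q + 2]].
At the point, J = [[48.000, -27.000], [-6.000, 8.000]] (det J = 222.000).
Solving J·Δ = −F gives Δ = (0.270, 1.703).
Then the next iterate is (p, q)₁ = (1.270, -1.297).
Round to (1.270, -1.297) and repeat: F = (3.77596, -0.92041), J = [[8.70542, -14.08480], [1.31779, 5.29438]].
Δ = (-0.109, 0.201), so (p, q)₂ = (1.161, -1.096).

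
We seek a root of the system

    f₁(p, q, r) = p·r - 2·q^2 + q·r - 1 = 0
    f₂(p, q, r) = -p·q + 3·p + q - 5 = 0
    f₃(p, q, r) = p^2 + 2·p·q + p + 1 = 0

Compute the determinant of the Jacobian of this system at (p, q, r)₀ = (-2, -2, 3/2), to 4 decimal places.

-4.0000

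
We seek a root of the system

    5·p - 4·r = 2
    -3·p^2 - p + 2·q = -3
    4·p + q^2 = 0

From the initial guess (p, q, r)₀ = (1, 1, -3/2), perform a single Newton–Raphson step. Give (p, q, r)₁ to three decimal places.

(0.636, -0.773, 0.295)

At (1, 1, -3/2): F = (9.000, 1.000, 5.000).
Jacobian J = [[5, 0, -4], [-6·p - 1, 2, 0], [4, 2·q, 0]].
At the point, J = [[5.000, 0.000, -4.000], [-7.000, 2.000, 0.000], [4.000, 2.000, 0.000]] (det J = 88.000).
Solving J·Δ = −F gives Δ = (-0.364, -1.773, 1.795).
Then the next iterate is (p, q, r)₁ = (0.636, -0.773, 0.295).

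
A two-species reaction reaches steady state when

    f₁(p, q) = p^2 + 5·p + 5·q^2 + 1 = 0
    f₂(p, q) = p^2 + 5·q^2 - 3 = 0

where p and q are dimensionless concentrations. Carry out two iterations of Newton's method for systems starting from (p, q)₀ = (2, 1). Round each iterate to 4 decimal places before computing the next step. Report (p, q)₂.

At (2, 1): F = (20.0000, 6.0000).
Jacobian J = [[2·p + 5, 10·q], [2·p, 10·q]].
At the point, J = [[9.0000, 10.0000], [4.0000, 10.0000]] (det J = 50.0000).
Solving J·Δ = −F gives Δ = (-2.8000, 0.5200).
Then the next iterate is (p, q)₁ = (-0.8000, 1.5200).
Round to (-0.8000, 1.5200) and repeat: F = (9.1920, 9.1920), J = [[3.4000, 15.2000], [-1.6000, 15.2000]].
Δ = (0.0000, -0.6047), so (p, q)₂ = (-0.8000, 0.9153).

(-0.8000, 0.9153)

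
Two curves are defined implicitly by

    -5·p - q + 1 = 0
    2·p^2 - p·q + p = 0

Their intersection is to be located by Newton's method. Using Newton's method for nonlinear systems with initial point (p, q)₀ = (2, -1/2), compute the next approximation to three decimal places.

(0.564, -1.821)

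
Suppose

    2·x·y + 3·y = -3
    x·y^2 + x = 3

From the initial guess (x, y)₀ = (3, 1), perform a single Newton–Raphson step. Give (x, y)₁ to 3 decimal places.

At (3, 1): F = (12.000, 3.000).
Jacobian J = [[2·y, 2·x + 3], [y^2 + 1, 2·x·y]].
At the point, J = [[2.000, 9.000], [2.000, 6.000]] (det J = -6.000).
Solving J·Δ = −F gives Δ = (7.500, -3.000).
Then the next iterate is (x, y)₁ = (10.500, -2.000).

(10.500, -2.000)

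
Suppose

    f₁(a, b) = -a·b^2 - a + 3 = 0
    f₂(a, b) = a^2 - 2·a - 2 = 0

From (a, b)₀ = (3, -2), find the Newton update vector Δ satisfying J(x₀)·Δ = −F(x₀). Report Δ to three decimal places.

At (3, -2): F = (-12.000, 1.000).
Jacobian J = [[-b^2 - 1, -2·a·b], [2·a - 2, 0]].
At the point, J = [[-5.000, 12.000], [4.000, 0.000]] (det J = -48.000).
Solving J·Δ = −F gives Δ = (-0.250, 0.896).

(-0.250, 0.896)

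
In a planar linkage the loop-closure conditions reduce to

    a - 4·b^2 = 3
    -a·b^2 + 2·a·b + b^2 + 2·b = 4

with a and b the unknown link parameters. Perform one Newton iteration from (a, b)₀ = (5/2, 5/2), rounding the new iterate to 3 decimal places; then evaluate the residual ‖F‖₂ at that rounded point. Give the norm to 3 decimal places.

7.642

At (5/2, 5/2): F = (-25.500, 4.125).
Jacobian J = [[1, -8·b], [-b^2 + 2·b, -2·a·b + 2·a + 2·b + 2]].
At the point, J = [[1.000, -20.000], [-1.250, -0.500]] (det J = -25.500).
Solving J·Δ = −F gives Δ = (3.735, -1.088).
Then the next iterate is (a, b)₁ = (6.235, 1.412).
Re-evaluating at (6.235, 1.412): F = (-4.73998, 5.99439), so ‖F‖₂ = 7.642.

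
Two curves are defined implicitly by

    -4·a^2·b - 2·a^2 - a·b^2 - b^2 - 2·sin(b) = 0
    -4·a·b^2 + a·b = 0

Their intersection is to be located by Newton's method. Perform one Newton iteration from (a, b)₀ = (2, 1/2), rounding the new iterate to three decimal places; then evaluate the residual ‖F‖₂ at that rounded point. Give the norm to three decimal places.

At (2, 1/2): F = (-17.70885, -1.000).
Jacobian J = [[-8·a·b - 4·a - b^2, -4·a^2 - 2·a·b - 2·b - 2·cos(b)], [-4·b^2 + b, -8·a·b + a]].
At the point, J = [[-16.250, -20.75517], [-0.500, -6.000]] (det J = 87.12242).
Solving J·Δ = −F gives Δ = (-0.981, -0.085).
Then the next iterate is (a, b)₁ = (1.019, 0.415).
Re-evaluating at (1.019, 0.415): F = (-4.95450, -0.27910), so ‖F‖₂ = 4.962.

4.962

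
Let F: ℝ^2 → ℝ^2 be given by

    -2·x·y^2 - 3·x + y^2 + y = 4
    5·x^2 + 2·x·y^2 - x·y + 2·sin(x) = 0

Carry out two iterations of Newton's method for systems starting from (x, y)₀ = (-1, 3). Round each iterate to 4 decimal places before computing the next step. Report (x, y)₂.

(-0.0959, 1.6436)

At (-1, 3): F = (29.0000, -11.682942).
Jacobian J = [[-2·y^2 - 3, -4·x·y + 2·y + 1], [10·x + 2·y^2 - y + 2·cos(x), 4·x·y - x]].
At the point, J = [[-21.0000, 19.0000], [6.080605, -11.0000]] (det J = 115.468512).
Solving J·Δ = −F gives Δ = (0.8403, -0.5976).
Then the next iterate is (x, y)₁ = (-0.1597, 2.4024).
Round to (-0.1597, 2.4024) and repeat: F = (6.496451, -1.650286), J = [[-14.543052, 7.339453], [9.518202, -1.374953]].
Δ = (0.0638, -0.7588), so (x, y)₂ = (-0.0959, 1.6436).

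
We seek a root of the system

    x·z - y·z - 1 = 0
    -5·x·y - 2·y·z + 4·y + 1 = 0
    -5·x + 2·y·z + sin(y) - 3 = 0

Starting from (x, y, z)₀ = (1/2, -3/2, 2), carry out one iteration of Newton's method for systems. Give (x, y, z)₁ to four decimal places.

(-0.2333, 4.5995, 7.3328)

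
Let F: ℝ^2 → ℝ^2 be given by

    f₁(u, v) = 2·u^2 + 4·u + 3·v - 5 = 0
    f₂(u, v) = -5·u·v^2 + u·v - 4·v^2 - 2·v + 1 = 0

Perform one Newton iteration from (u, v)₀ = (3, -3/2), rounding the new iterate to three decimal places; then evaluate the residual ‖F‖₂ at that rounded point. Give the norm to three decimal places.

At (3, -3/2): F = (20.500, -43.250).
Jacobian J = [[4·u + 4, 3], [-5·v^2 + v, -10·u·v + u - 8·v - 2]].
At the point, J = [[16.000, 3.000], [-12.750, 58.000]] (det J = 966.250).
Solving J·Δ = −F gives Δ = (-1.365, 0.446).
Then the next iterate is (u, v)₁ = (1.635, -1.054).
Re-evaluating at (1.635, -1.054): F = (3.72445, -12.14069), so ‖F‖₂ = 12.699.

12.699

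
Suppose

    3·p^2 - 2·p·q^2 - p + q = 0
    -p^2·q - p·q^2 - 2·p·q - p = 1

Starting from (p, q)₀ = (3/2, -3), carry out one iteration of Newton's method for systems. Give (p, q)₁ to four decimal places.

(0.8354, -2.0472)

At (3/2, -3): F = (-24.7500, -0.2500).
Jacobian J = [[6·p - 2·q^2 - 1, -4·p·q + 1], [-2·p·q - q^2 - 2·q - 1, -p^2 - 2·p·q - 2·p]].
At the point, J = [[-10.0000, 19.0000], [5.0000, 3.7500]] (det J = -132.5000).
Solving J·Δ = −F gives Δ = (-0.6646, 0.9528).
Then the next iterate is (p, q)₁ = (0.8354, -2.0472).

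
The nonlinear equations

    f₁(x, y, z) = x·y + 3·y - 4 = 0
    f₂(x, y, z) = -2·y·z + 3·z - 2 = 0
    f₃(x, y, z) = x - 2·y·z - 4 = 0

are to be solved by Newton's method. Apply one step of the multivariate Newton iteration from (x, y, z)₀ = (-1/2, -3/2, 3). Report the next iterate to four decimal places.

(-16.5000, -8.0000, -6.1667)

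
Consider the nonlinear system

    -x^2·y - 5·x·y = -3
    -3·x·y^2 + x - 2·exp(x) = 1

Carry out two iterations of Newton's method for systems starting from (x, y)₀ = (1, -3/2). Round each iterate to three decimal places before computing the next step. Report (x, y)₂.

At (1, -3/2): F = (12.000, -12.18656).
Jacobian J = [[-2·x·y - 5·y, -x^2 - 5·x], [-3·y^2 - 2·exp(x) + 1, -6·x·y]].
At the point, J = [[10.500, -6.000], [-11.18656, 9.000]] (det J = 27.38062).
Solving J·Δ = −F gives Δ = (-1.274, -0.229).
Then the next iterate is (x, y)₁ = (-0.274, -1.729).
Round to (-0.274, -1.729) and repeat: F = (0.76108, -0.33734), J = [[7.69751, 1.29492], [-9.48899, -2.84248]].
Δ = (-0.180, 0.482), so (x, y)₂ = (-0.454, -1.247).

(-0.454, -1.247)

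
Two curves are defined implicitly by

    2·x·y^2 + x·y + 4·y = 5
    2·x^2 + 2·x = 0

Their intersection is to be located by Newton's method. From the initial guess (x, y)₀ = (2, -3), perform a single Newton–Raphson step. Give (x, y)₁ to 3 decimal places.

At (2, -3): F = (13.000, 12.000).
Jacobian J = [[2·y^2 + y, 4·x·y + x + 4], [4·x + 2, 0]].
At the point, J = [[15.000, -18.000], [10.000, 0.000]] (det J = 180.000).
Solving J·Δ = −F gives Δ = (-1.200, -0.278).
Then the next iterate is (x, y)₁ = (0.800, -3.278).

(0.800, -3.278)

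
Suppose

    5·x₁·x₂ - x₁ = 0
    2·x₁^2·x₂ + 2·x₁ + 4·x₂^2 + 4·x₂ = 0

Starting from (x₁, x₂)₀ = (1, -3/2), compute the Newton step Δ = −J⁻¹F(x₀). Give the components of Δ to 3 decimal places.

(-0.577, 0.718)

At (1, -3/2): F = (-8.500, 2.000).
Jacobian J = [[5·x₂ - 1, 5·x₁], [4·x₁·x₂ + 2, 2·x₁^2 + 8·x₂ + 4]].
At the point, J = [[-8.500, 5.000], [-4.000, -6.000]] (det J = 71.000).
Solving J·Δ = −F gives Δ = (-0.577, 0.718).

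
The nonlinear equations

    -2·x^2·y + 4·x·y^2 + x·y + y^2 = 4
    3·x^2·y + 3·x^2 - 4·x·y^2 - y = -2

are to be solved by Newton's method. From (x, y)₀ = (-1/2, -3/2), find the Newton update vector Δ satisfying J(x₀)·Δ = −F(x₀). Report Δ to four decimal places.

At (-1/2, -3/2): F = (-4.7500, 7.6250).
Jacobian J = [[-4·x·y + 4·y^2 + y, -2·x^2 + 8·x·y + x + 2·y], [6·x·y + 6·x - 4·y^2, 3·x^2 - 8·x·y - 1]].
At the point, J = [[4.5000, 2.0000], [-7.5000, -6.2500]] (det J = -13.1250).
Solving J·Δ = −F gives Δ = (1.1000, -0.1000).

(1.1000, -0.1000)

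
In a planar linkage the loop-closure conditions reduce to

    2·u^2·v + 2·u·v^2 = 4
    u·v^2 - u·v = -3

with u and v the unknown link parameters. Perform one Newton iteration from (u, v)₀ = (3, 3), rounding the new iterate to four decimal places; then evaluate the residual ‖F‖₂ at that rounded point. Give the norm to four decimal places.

30.5488

At (3, 3): F = (104.0000, 21.0000).
Jacobian J = [[4·u·v + 2·v^2, 2·u^2 + 4·u·v], [v^2 - v, 2·u·v - u]].
At the point, J = [[54.0000, 54.0000], [6.0000, 15.0000]] (det J = 486.0000).
Solving J·Δ = −F gives Δ = (-0.8765, -1.0494).
Then the next iterate is (u, v)₁ = (2.1235, 1.9506).
Re-evaluating at (2.1235, 1.9506): F = (29.750652, 6.937479), so ‖F‖₂ = 30.5488.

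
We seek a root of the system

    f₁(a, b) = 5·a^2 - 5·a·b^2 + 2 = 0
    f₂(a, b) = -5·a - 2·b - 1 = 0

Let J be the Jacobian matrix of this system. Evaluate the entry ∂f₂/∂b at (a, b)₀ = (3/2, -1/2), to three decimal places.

∂f₂/∂b = -2.
At (3/2, -1/2) this is -2.000.

-2.000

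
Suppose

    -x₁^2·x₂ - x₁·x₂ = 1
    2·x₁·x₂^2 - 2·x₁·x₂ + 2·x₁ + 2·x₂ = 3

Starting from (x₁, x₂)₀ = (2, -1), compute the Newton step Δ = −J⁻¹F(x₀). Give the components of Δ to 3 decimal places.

(-0.571, 0.357)

At (2, -1): F = (5.000, 7.000).
Jacobian J = [[-2·x₁·x₂ - x₂, -x₁^2 - x₁], [2·x₂^2 - 2·x₂ + 2, 4·x₁·x₂ - 2·x₁ + 2]].
At the point, J = [[5.000, -6.000], [6.000, -10.000]] (det J = -14.000).
Solving J·Δ = −F gives Δ = (-0.571, 0.357).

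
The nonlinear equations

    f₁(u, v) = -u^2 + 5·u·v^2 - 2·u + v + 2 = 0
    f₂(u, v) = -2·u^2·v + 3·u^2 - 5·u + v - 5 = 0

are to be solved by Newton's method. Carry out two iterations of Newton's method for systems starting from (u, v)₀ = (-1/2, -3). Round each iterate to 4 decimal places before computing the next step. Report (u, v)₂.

(-0.7019, -0.8119)

At (-1/2, -3): F = (-22.7500, -3.2500).
Jacobian J = [[-2·u + 5·v^2 - 2, 10·u·v + 1], [-4·u·v + 6·u - 5, -2·u^2 + 1]].
At the point, J = [[44.0000, 16.0000], [-14.0000, 0.5000]] (det J = 246.0000).
Solving J·Δ = −F gives Δ = (-0.1651, 1.8760).
Then the next iterate is (u, v)₁ = (-0.6651, -1.1240).
Round to (-0.6651, -1.1240) and repeat: F = (-2.437515, -0.477005), J = [[5.647080, 8.475724], [-11.980890, 0.115284]].
Δ = (-0.0368, 0.3121), so (u, v)₂ = (-0.7019, -0.8119).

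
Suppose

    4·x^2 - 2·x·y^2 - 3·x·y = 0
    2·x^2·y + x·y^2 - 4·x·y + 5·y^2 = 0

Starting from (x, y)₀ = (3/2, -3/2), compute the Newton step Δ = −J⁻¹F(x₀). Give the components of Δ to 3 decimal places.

At (3/2, -3/2): F = (9.000, 16.875).
Jacobian J = [[8·x - 2·y^2 - 3·y, -4·x·y - 3·x], [4·x·y + y^2 - 4·y, 2·x^2 + 2·x·y - 4·x + 10·y]].
At the point, J = [[12.000, 4.500], [-0.750, -21.000]] (det J = -248.625).
Solving J·Δ = −F gives Δ = (-1.066, 0.842).

(-1.066, 0.842)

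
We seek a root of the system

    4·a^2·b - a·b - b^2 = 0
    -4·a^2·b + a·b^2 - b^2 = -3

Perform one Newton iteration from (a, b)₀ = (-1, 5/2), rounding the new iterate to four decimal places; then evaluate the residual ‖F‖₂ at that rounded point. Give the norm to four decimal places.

At (-1, 5/2): F = (6.2500, -19.5000).
Jacobian J = [[8·a·b - b, 4·a^2 - a - 2·b], [-8·a·b + b^2, -4·a^2 + 2·a·b - 2·b]].
At the point, J = [[-22.5000, 0.0000], [26.2500, -14.0000]] (det J = 315.0000).
Solving J·Δ = −F gives Δ = (0.2778, -0.8720).
Then the next iterate is (a, b)₁ = (-0.7222, 1.6280).
Re-evaluating at (-0.7222, 1.6280): F = (1.921840, -4.960974), so ‖F‖₂ = 5.3202.

5.3202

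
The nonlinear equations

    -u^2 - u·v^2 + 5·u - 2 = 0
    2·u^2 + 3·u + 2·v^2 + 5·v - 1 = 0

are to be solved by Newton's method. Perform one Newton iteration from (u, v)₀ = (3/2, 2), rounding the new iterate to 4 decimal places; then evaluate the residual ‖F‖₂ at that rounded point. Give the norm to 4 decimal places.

At (3/2, 2): F = (-2.7500, 26.0000).
Jacobian J = [[-2·u - v^2 + 5, -2·u·v], [4·u + 3, 4·v + 5]].
At the point, J = [[-2.0000, -6.0000], [9.0000, 13.0000]] (det J = 28.0000).
Solving J·Δ = −F gives Δ = (-4.2946, 0.9732).
Then the next iterate is (u, v)₁ = (-2.7946, 2.9732).
Re-evaluating at (-2.7946, 2.9732): F = (0.921246, 38.781615), so ‖F‖₂ = 38.7926.

38.7926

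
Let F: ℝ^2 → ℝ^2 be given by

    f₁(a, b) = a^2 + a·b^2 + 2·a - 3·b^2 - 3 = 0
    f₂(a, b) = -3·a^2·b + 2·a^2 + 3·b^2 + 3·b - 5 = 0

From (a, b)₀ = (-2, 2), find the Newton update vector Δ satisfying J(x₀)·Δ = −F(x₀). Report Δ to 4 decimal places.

(0.3957, -1.1104)

At (-2, 2): F = (-23.0000, -3.0000).
Jacobian J = [[2·a + b^2 + 2, 2·a·b - 6·b], [-6·a·b + 4·a, -3·a^2 + 6·b + 3]].
At the point, J = [[2.0000, -20.0000], [16.0000, 3.0000]] (det J = 326.0000).
Solving J·Δ = −F gives Δ = (0.3957, -1.1104).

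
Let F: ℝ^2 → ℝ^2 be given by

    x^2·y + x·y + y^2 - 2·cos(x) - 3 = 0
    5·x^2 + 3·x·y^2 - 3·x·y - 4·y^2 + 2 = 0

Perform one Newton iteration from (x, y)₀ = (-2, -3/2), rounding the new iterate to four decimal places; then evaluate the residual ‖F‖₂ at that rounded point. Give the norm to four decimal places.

At (-2, -3/2): F = (-2.917706, -9.5000).
Jacobian J = [[2·x·y + y + 2·sin(x), x^2 + x + 2·y], [10·x + 3·y^2 - 3·y, 6·x·y - 3·x - 8·y]].
At the point, J = [[2.681405, -1.0000], [-8.7500, 36.0000]] (det J = 87.780585).
Solving J·Δ = −F gives Δ = (1.3048, 0.5810).
Then the next iterate is (x, y)₁ = (-0.6952, -0.9190).
Re-evaluating at (-0.6952, -0.9190): F = (-3.496557, -2.639812), so ‖F‖₂ = 4.3812.

4.3812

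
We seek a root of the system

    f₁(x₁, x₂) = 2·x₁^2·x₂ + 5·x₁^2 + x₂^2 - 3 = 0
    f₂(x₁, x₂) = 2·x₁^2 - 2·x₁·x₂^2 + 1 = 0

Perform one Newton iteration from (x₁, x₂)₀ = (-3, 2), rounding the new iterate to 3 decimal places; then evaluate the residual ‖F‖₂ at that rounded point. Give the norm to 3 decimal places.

25.951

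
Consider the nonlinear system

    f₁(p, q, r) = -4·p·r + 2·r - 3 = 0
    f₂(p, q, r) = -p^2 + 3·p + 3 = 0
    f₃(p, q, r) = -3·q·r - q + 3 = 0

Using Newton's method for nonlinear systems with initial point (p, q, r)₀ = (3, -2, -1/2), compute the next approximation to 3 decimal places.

At (3, -2, -1/2): F = (2.000, 3.000, 2.000).
Jacobian J = [[-4·r, 0, -4·p + 2], [-2·p + 3, 0, 0], [0, -3·r - 1, -3·q]].
At the point, J = [[2.000, 0.000, -10.000], [-3.000, 0.000, 0.000], [0.000, 0.500, 6.000]] (det J = 15.000).
Solving J·Δ = −F gives Δ = (1.000, -8.800, 0.400).
Then the next iterate is (p, q, r)₁ = (4.000, -10.800, -0.100).

(4.000, -10.800, -0.100)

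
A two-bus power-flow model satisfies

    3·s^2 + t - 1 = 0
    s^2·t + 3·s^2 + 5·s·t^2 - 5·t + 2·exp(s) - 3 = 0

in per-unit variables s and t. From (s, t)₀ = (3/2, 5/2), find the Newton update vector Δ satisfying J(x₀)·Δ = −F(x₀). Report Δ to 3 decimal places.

(-0.914, -0.026)

At (3/2, 5/2): F = (8.250, 52.71338).
Jacobian J = [[6·s, 1], [2·s·t + 6·s + 5·t^2 + 2·exp(s), s^2 + 10·s·t - 5]].
At the point, J = [[9.000, 1.000], [56.71338, 34.750]] (det J = 256.03662).
Solving J·Δ = −F gives Δ = (-0.914, -0.026).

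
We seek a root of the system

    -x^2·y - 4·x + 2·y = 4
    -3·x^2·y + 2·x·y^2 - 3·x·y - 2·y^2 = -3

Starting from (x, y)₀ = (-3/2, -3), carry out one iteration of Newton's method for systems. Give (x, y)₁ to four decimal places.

(-1.3129, -1.7297)

At (-3/2, -3): F = (2.7500, -35.2500).
Jacobian J = [[-2·x·y - 4, -x^2 + 2], [-6·x·y + 2·y^2 - 3·y, -3·x^2 + 4·x·y - 3·x - 4·y]].
At the point, J = [[-13.0000, -0.2500], [0.0000, 27.7500]] (det J = -360.7500).
Solving J·Δ = −F gives Δ = (0.1871, 1.2703).
Then the next iterate is (x, y)₁ = (-1.3129, -1.7297).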